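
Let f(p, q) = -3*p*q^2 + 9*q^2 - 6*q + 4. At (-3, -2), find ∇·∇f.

∂²f/∂p² = 0
∂²f/∂q² = 6*(-p + 3)
∇²f = -6*p + 18
At (-3, -2): 36.

36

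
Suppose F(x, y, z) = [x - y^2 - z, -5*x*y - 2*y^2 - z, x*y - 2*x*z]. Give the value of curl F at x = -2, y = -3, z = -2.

(∇×F)₁ = ∂F₃/∂y − ∂F₂/∂z = x + 1
(∇×F)₂ = ∂F₁/∂z − ∂F₃/∂x = -y + 2*z - 1
(∇×F)₃ = ∂F₂/∂x − ∂F₁/∂y = -3*y
∇×F = (x + 1, -y + 2*z - 1, -3*y)
At (-2, -3, -2): (-1, -2, 9).

(-1, -2, 9)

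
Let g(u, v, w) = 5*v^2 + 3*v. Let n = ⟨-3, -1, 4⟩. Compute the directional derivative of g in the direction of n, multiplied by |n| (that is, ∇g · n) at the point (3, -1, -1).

∂g/∂u = 0
∂g/∂v = 10*v + 3
∂g/∂w = 0
∇g at (3, -1, -1) = (0, -7, 0)
∇g · n = (0)(-3) + (-7)(-1) + (0)(4) = 7

7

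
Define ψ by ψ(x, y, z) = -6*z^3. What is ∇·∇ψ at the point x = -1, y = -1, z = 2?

∂²ψ/∂x² = 0
∂²ψ/∂y² = 0
∂²ψ/∂z² = -36*z
∇²ψ = -36*z
At (-1, -1, 2): -72.

-72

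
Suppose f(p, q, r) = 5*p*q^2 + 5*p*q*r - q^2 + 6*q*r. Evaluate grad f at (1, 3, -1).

∂f/∂p = 5*q^2 + 5*q*r
∂f/∂q = 10*p*q + 5*p*r - 2*q + 6*r
∂f/∂r = 5*p*q + 6*q
∇f = (5*q^2 + 5*q*r, 10*p*q + 5*p*r - 2*q + 6*r, 5*p*q + 6*q)
At (1, 3, -1): (30, 13, 33).

(30, 13, 33)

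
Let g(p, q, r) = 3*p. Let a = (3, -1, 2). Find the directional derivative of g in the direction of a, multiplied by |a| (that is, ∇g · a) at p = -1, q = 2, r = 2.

9

∂g/∂p = 3
∂g/∂q = 0
∂g/∂r = 0
∇g at (-1, 2, 2) = (3, 0, 0)
∇g · a = (3)(3) + (0)(-1) + (0)(2) = 9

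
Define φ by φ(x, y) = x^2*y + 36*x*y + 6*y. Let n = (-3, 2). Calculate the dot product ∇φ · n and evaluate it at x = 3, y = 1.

∂φ/∂x = 2*x*y + 36*y
∂φ/∂y = x^2 + 36*x + 6
∇φ at (3, 1) = (42, 123)
∇φ · n = (42)(-3) + (123)(2) = 120

120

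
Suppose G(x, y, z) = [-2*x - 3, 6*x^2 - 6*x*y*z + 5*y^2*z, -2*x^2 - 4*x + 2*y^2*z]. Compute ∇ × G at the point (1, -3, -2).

(-39, 8, -24)

(∇×G)₁ = ∂G₃/∂y − ∂G₂/∂z = 6*x*y - 5*y^2 + 4*y*z
(∇×G)₂ = ∂G₁/∂z − ∂G₃/∂x = 4*x + 4
(∇×G)₃ = ∂G₂/∂x − ∂G₁/∂y = 12*x - 6*y*z
∇×G = (6*x*y - 5*y^2 + 4*y*z, 4*x + 4, 12*x - 6*y*z)
At (1, -3, -2): (-39, 8, -24).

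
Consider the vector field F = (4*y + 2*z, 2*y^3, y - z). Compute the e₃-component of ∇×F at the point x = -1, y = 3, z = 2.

-4

(∇×F)_3 = ∂F₂/∂x − ∂F₁/∂y
= 0 − (4)
= -4
At (-1, 3, 2): -4.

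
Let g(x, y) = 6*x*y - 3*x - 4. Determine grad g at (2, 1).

∂g/∂x = 6*y - 3
∂g/∂y = 6*x
∇g = (6*y - 3, 6*x)
At (2, 1): (3, 12).

(3, 12)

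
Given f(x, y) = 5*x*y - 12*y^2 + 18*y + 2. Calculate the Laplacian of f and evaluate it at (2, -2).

∂²f/∂x² = 0
∂²f/∂y² = -24
∇²f = -24
At (2, -2): -24.

-24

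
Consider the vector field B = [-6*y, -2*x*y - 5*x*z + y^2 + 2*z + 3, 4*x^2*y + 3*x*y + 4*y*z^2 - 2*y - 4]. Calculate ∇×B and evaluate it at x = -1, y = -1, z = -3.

(28, -5, 23)

(∇×B)₁ = ∂B₃/∂y − ∂B₂/∂z = 4*x^2 + 8*x + 4*z^2 - 4
(∇×B)₂ = ∂B₁/∂z − ∂B₃/∂x = -8*x*y - 3*y
(∇×B)₃ = ∂B₂/∂x − ∂B₁/∂y = -2*y - 5*z + 6
∇×B = (4*x^2 + 8*x + 4*z^2 - 4, -8*x*y - 3*y, -2*y - 5*z + 6)
At (-1, -1, -3): (28, -5, 23).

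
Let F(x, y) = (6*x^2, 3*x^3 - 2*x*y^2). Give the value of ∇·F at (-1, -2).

∂F₁/∂x = 12*x
∂F₂/∂y = -4*x*y
∇·F = -4*x*y + 12*x
At (-1, -2): -20.

-20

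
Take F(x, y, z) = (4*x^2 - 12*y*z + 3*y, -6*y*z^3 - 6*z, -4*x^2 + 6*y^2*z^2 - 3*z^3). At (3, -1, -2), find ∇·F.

12

∂F₁/∂x = 8*x
∂F₂/∂y = -6*z^3
∂F₃/∂z = 12*y^2*z - 9*z^2
∇·F = 8*x + 12*y^2*z - 6*z^3 - 9*z^2
At (3, -1, -2): 12.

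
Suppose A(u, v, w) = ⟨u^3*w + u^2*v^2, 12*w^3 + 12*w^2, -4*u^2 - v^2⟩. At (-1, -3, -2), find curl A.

(-90, -9, 6)

(∇×A)₁ = ∂A₃/∂v − ∂A₂/∂w = -2*v - 36*w^2 - 24*w
(∇×A)₂ = ∂A₁/∂w − ∂A₃/∂u = u^3 + 8*u
(∇×A)₃ = ∂A₂/∂u − ∂A₁/∂v = -2*u^2*v
∇×A = (-2*v - 36*w^2 - 24*w, u^3 + 8*u, -2*u^2*v)
At (-1, -3, -2): (-90, -9, 6).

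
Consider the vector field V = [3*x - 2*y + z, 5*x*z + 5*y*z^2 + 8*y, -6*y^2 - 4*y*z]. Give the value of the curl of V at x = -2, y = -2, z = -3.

(∇×V)₁ = ∂V₃/∂y − ∂V₂/∂z = -5*x - 10*y*z - 12*y - 4*z
(∇×V)₂ = ∂V₁/∂z − ∂V₃/∂x = 1
(∇×V)₃ = ∂V₂/∂x − ∂V₁/∂y = 5*z + 2
∇×V = (-5*x - 10*y*z - 12*y - 4*z, 1, 5*z + 2)
At (-2, -2, -3): (-14, 1, -13).

(-14, 1, -13)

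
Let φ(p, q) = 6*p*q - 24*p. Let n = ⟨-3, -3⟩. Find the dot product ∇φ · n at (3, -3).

∂φ/∂p = 6*q - 24
∂φ/∂q = 6*p
∇φ at (3, -3) = (-42, 18)
∇φ · n = (-42)(-3) + (18)(-3) = 72

72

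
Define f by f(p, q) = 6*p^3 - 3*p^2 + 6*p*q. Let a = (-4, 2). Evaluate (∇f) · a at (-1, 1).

-132

∂f/∂p = 18*p^2 - 6*p + 6*q
∂f/∂q = 6*p
∇f at (-1, 1) = (30, -6)
∇f · a = (30)(-4) + (-6)(2) = -132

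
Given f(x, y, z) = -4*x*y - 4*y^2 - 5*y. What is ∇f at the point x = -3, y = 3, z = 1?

∂f/∂x = -4*y
∂f/∂y = -4*x - 8*y - 5
∂f/∂z = 0
∇f = (-4*y, -4*x - 8*y - 5, 0)
At (-3, 3, 1): (-12, -17, 0).

(-12, -17, 0)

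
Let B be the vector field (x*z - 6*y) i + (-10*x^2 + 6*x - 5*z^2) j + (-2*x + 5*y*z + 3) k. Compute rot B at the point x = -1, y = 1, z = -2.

(-30, 1, 32)

(∇×B)₁ = ∂B₃/∂y − ∂B₂/∂z = 15*z
(∇×B)₂ = ∂B₁/∂z − ∂B₃/∂x = x + 2
(∇×B)₃ = ∂B₂/∂x − ∂B₁/∂y = -20*x + 12
∇×B = (15*z, x + 2, -20*x + 12)
At (-1, 1, -2): (-30, 1, 32).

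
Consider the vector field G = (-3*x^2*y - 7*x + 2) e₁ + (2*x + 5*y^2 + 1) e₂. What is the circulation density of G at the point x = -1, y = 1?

5

∂G₂/∂x = 2
∂G₁/∂y = -3*x^2
Scalar curl = 3*x^2 + 2
At (-1, 1): 5.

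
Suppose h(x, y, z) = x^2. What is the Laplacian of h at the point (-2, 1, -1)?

2

∂²h/∂x² = 2
∂²h/∂y² = 0
∂²h/∂z² = 0
∇²h = 2
At (-2, 1, -1): 2.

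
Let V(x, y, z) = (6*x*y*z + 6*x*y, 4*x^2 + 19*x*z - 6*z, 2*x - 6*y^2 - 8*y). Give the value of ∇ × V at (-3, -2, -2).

(∇×V)₁ = ∂V₃/∂y − ∂V₂/∂z = -19*x - 12*y - 2
(∇×V)₂ = ∂V₁/∂z − ∂V₃/∂x = 6*x*y - 2
(∇×V)₃ = ∂V₂/∂x − ∂V₁/∂y = -6*x*z + 2*x + 19*z
∇×V = (-19*x - 12*y - 2, 6*x*y - 2, -6*x*z + 2*x + 19*z)
At (-3, -2, -2): (79, 34, -80).

(79, 34, -80)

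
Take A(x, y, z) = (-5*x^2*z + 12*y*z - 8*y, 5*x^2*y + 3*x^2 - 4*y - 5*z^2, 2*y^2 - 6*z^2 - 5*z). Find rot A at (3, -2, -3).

(-38, -69, 2)

(∇×A)₁ = ∂A₃/∂y − ∂A₂/∂z = 4*y + 10*z
(∇×A)₂ = ∂A₁/∂z − ∂A₃/∂x = -5*x^2 + 12*y
(∇×A)₃ = ∂A₂/∂x − ∂A₁/∂y = 10*x*y + 6*x - 12*z + 8
∇×A = (4*y + 10*z, -5*x^2 + 12*y, 10*x*y + 6*x - 12*z + 8)
At (3, -2, -3): (-38, -69, 2).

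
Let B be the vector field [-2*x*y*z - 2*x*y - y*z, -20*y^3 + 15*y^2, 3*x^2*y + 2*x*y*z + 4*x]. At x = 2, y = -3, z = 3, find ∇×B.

(24, 65, 19)

(∇×B)₁ = ∂B₃/∂y − ∂B₂/∂z = 3*x^2 + 2*x*z
(∇×B)₂ = ∂B₁/∂z − ∂B₃/∂x = -8*x*y - 2*y*z - y - 4
(∇×B)₃ = ∂B₂/∂x − ∂B₁/∂y = 2*x*z + 2*x + z
∇×B = (3*x^2 + 2*x*z, -8*x*y - 2*y*z - y - 4, 2*x*z + 2*x + z)
At (2, -3, 3): (24, 65, 19).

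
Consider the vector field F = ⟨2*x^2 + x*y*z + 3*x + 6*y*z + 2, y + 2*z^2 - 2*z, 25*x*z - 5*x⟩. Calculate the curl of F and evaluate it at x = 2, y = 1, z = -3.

(∇×F)₁ = ∂F₃/∂y − ∂F₂/∂z = -4*z + 2
(∇×F)₂ = ∂F₁/∂z − ∂F₃/∂x = x*y + 6*y - 25*z + 5
(∇×F)₃ = ∂F₂/∂x − ∂F₁/∂y = -x*z - 6*z
∇×F = (-4*z + 2, x*y + 6*y - 25*z + 5, -x*z - 6*z)
At (2, 1, -3): (14, 88, 24).

(14, 88, 24)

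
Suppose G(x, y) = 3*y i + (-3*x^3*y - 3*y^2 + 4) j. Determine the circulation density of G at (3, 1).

-84

∂G₂/∂x = -9*x^2*y
∂G₁/∂y = 3
Scalar curl = -9*x^2*y - 3
At (3, 1): -84.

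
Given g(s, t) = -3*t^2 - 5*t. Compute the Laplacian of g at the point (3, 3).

∂²g/∂s² = 0
∂²g/∂t² = -6
∇²g = -6
At (3, 3): -6.

-6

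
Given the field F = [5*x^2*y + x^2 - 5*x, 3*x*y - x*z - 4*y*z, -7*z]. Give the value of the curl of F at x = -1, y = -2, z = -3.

(-9, 0, -8)

(∇×F)₁ = ∂F₃/∂y − ∂F₂/∂z = x + 4*y
(∇×F)₂ = ∂F₁/∂z − ∂F₃/∂x = 0
(∇×F)₃ = ∂F₂/∂x − ∂F₁/∂y = -5*x^2 + 3*y - z
∇×F = (x + 4*y, 0, -5*x^2 + 3*y - z)
At (-1, -2, -3): (-9, 0, -8).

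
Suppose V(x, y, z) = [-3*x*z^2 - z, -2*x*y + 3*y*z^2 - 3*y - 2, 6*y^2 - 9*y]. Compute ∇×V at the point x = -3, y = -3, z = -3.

(∇×V)₁ = ∂V₃/∂y − ∂V₂/∂z = -6*y*z + 12*y - 9
(∇×V)₂ = ∂V₁/∂z − ∂V₃/∂x = -6*x*z - 1
(∇×V)₃ = ∂V₂/∂x − ∂V₁/∂y = -2*y
∇×V = (-6*y*z + 12*y - 9, -6*x*z - 1, -2*y)
At (-3, -3, -3): (-99, -55, 6).

(-99, -55, 6)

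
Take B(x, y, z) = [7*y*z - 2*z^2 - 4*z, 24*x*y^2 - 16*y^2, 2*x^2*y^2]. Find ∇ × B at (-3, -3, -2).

(∇×B)₁ = ∂B₃/∂y − ∂B₂/∂z = 4*x^2*y
(∇×B)₂ = ∂B₁/∂z − ∂B₃/∂x = -4*x*y^2 + 7*y - 4*z - 4
(∇×B)₃ = ∂B₂/∂x − ∂B₁/∂y = 24*y^2 - 7*z
∇×B = (4*x^2*y, -4*x*y^2 + 7*y - 4*z - 4, 24*y^2 - 7*z)
At (-3, -3, -2): (-108, 91, 230).

(-108, 91, 230)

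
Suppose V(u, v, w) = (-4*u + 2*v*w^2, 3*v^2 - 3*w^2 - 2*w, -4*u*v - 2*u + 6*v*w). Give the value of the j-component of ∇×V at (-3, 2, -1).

2

(∇×V)_2 = ∂V₁/∂w − ∂V₃/∂u
= 4*v*w − (-4*v - 2)
= 4*v*w + 4*v + 2
At (-3, 2, -1): 2.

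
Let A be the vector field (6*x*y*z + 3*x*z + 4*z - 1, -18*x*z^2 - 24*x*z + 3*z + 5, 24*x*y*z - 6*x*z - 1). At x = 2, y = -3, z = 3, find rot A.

(∇×A)₁ = ∂A₃/∂y − ∂A₂/∂z = 60*x*z + 24*x - 3
(∇×A)₂ = ∂A₁/∂z − ∂A₃/∂x = 6*x*y + 3*x - 24*y*z + 6*z + 4
(∇×A)₃ = ∂A₂/∂x − ∂A₁/∂y = -6*x*z - 18*z^2 - 24*z
∇×A = (60*x*z + 24*x - 3, 6*x*y + 3*x - 24*y*z + 6*z + 4, -6*x*z - 18*z^2 - 24*z)
At (2, -3, 3): (405, 208, -270).

(405, 208, -270)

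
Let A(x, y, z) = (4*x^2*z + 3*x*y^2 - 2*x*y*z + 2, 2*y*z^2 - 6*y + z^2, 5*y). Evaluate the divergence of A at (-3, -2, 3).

∂A₁/∂x = 8*x*z + 3*y^2 - 2*y*z
∂A₂/∂y = 2*z^2 - 6
∂A₃/∂z = 0
∇·A = 8*x*z + 3*y^2 - 2*y*z + 2*z^2 - 6
At (-3, -2, 3): -36.

-36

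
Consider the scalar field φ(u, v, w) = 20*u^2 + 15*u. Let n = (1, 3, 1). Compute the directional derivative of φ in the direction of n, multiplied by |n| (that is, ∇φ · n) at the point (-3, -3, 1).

-105

∂φ/∂u = 40*u + 15
∂φ/∂v = 0
∂φ/∂w = 0
∇φ at (-3, -3, 1) = (-105, 0, 0)
∇φ · n = (-105)(1) + (0)(3) + (0)(1) = -105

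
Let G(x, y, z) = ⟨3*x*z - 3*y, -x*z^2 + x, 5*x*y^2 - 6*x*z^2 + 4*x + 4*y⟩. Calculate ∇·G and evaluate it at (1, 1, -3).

27

∂G₁/∂x = 3*z
∂G₂/∂y = 0
∂G₃/∂z = -12*x*z
∇·G = -12*x*z + 3*z
At (1, 1, -3): 27.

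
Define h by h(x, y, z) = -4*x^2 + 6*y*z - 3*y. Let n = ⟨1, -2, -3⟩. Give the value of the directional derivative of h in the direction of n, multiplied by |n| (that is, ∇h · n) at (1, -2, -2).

∂h/∂x = -8*x
∂h/∂y = 6*z - 3
∂h/∂z = 6*y
∇h at (1, -2, -2) = (-8, -15, -12)
∇h · n = (-8)(1) + (-15)(-2) + (-12)(-3) = 58

58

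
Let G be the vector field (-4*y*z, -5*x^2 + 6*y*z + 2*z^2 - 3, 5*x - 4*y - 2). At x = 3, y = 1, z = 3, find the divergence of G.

∂G₁/∂x = 0
∂G₂/∂y = 6*z
∂G₃/∂z = 0
∇·G = 6*z
At (3, 1, 3): 18.

18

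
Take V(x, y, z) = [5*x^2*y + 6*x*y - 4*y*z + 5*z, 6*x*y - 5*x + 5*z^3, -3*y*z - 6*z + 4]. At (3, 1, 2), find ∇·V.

45

∂V₁/∂x = 10*x*y + 6*y
∂V₂/∂y = 6*x
∂V₃/∂z = -3*y - 6
∇·V = 10*x*y + 6*x + 3*y - 6
At (3, 1, 2): 45.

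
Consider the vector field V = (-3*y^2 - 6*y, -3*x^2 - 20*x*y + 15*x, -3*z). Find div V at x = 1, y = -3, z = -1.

∂V₁/∂x = 0
∂V₂/∂y = -20*x
∂V₃/∂z = -3
∇·V = -20*x - 3
At (1, -3, -1): -23.

-23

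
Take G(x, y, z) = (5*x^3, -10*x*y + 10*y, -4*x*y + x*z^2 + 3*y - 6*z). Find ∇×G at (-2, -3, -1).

(11, -13, 30)

(∇×G)₁ = ∂G₃/∂y − ∂G₂/∂z = -4*x + 3
(∇×G)₂ = ∂G₁/∂z − ∂G₃/∂x = 4*y - z^2
(∇×G)₃ = ∂G₂/∂x − ∂G₁/∂y = -10*y
∇×G = (-4*x + 3, 4*y - z^2, -10*y)
At (-2, -3, -1): (11, -13, 30).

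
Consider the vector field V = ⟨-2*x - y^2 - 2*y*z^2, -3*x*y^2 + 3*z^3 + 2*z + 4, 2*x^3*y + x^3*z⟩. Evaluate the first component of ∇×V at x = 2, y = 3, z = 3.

(∇×V)_1 = ∂V₃/∂y − ∂V₂/∂z
= 2*x^3 − (9*z^2 + 2)
= 2*x^3 - 9*z^2 - 2
At (2, 3, 3): -67.

-67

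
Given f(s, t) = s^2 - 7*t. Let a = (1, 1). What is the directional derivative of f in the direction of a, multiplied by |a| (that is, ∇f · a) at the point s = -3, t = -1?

-13

∂f/∂s = 2*s
∂f/∂t = -7
∇f at (-3, -1) = (-6, -7)
∇f · a = (-6)(1) + (-7)(1) = -13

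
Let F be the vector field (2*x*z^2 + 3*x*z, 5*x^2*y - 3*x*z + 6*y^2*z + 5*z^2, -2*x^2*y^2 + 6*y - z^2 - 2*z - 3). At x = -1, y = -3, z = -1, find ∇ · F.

40

∂F₁/∂x = 2*z^2 + 3*z
∂F₂/∂y = 5*x^2 + 12*y*z
∂F₃/∂z = -2*z - 2
∇·F = 5*x^2 + 12*y*z + 2*z^2 + z - 2
At (-1, -3, -1): 40.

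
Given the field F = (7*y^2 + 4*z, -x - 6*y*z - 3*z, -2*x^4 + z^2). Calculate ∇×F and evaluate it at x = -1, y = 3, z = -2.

(21, -4, -43)

(∇×F)₁ = ∂F₃/∂y − ∂F₂/∂z = 6*y + 3
(∇×F)₂ = ∂F₁/∂z − ∂F₃/∂x = 8*x^3 + 4
(∇×F)₃ = ∂F₂/∂x − ∂F₁/∂y = -14*y - 1
∇×F = (6*y + 3, 8*x^3 + 4, -14*y - 1)
At (-1, 3, -2): (21, -4, -43).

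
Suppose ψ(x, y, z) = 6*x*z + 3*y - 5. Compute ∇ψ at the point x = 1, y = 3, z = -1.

∂ψ/∂x = 6*z
∂ψ/∂y = 3
∂ψ/∂z = 6*x
∇ψ = (6*z, 3, 6*x)
At (1, 3, -1): (-6, 3, 6).

(-6, 3, 6)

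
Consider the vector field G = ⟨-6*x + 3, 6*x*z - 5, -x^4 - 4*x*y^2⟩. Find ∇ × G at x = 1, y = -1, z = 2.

(∇×G)₁ = ∂G₃/∂y − ∂G₂/∂z = -8*x*y - 6*x
(∇×G)₂ = ∂G₁/∂z − ∂G₃/∂x = 4*x^3 + 4*y^2
(∇×G)₃ = ∂G₂/∂x − ∂G₁/∂y = 6*z
∇×G = (-8*x*y - 6*x, 4*x^3 + 4*y^2, 6*z)
At (1, -1, 2): (2, 8, 12).

(2, 8, 12)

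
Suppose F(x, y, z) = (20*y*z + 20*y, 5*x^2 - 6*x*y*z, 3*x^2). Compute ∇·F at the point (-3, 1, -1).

-18

∂F₁/∂x = 0
∂F₂/∂y = -6*x*z
∂F₃/∂z = 0
∇·F = -6*x*z
At (-3, 1, -1): -18.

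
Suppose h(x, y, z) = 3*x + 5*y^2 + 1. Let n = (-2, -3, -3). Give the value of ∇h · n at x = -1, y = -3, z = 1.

∂h/∂x = 3
∂h/∂y = 10*y
∂h/∂z = 0
∇h at (-1, -3, 1) = (3, -30, 0)
∇h · n = (3)(-2) + (-30)(-3) + (0)(-3) = 84

84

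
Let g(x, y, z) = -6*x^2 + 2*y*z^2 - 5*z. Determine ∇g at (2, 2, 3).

∂g/∂x = -12*x
∂g/∂y = 2*z^2
∂g/∂z = 4*y*z - 5
∇g = (-12*x, 2*z^2, 4*y*z - 5)
At (2, 2, 3): (-24, 18, 19).

(-24, 18, 19)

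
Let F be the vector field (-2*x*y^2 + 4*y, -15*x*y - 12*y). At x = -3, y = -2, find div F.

25

∂F₁/∂x = -2*y^2
∂F₂/∂y = -15*x - 12
∇·F = -15*x - 2*y^2 - 12
At (-3, -2): 25.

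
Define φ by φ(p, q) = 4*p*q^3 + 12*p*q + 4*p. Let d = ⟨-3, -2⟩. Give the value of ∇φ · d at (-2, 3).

36

∂φ/∂p = 4*q^3 + 12*q + 4
∂φ/∂q = 12*p*q^2 + 12*p
∇φ at (-2, 3) = (148, -240)
∇φ · d = (148)(-3) + (-240)(-2) = 36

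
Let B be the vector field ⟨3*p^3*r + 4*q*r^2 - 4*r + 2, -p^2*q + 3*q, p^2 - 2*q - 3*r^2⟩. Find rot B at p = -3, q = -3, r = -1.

(∇×B)₁ = ∂B₃/∂q − ∂B₂/∂r = -2
(∇×B)₂ = ∂B₁/∂r − ∂B₃/∂p = 3*p^3 - 2*p + 8*q*r - 4
(∇×B)₃ = ∂B₂/∂p − ∂B₁/∂q = -2*p*q - 4*r^2
∇×B = (-2, 3*p^3 - 2*p + 8*q*r - 4, -2*p*q - 4*r^2)
At (-3, -3, -1): (-2, -55, -22).

(-2, -55, -22)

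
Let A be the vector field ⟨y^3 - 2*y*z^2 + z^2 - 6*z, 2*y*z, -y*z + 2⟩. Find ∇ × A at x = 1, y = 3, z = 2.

(∇×A)₁ = ∂A₃/∂y − ∂A₂/∂z = -2*y - z
(∇×A)₂ = ∂A₁/∂z − ∂A₃/∂x = -4*y*z + 2*z - 6
(∇×A)₃ = ∂A₂/∂x − ∂A₁/∂y = -3*y^2 + 2*z^2
∇×A = (-2*y - z, -4*y*z + 2*z - 6, -3*y^2 + 2*z^2)
At (1, 3, 2): (-8, -26, -19).

(-8, -26, -19)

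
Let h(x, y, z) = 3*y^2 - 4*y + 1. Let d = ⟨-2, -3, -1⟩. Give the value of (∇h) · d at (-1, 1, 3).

-6

∂h/∂x = 0
∂h/∂y = 6*y - 4
∂h/∂z = 0
∇h at (-1, 1, 3) = (0, 2, 0)
∇h · d = (0)(-2) + (2)(-3) + (0)(-1) = -6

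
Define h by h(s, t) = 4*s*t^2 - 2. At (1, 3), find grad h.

(36, 24)

∂h/∂s = 4*t^2
∂h/∂t = 8*s*t
∇h = (4*t^2, 8*s*t)
At (1, 3): (36, 24).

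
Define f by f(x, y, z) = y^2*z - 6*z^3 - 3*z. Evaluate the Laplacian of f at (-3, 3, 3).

-102

∂²f/∂x² = 0
∂²f/∂y² = 2*z
∂²f/∂z² = -36*z
∇²f = -34*z
At (-3, 3, 3): -102.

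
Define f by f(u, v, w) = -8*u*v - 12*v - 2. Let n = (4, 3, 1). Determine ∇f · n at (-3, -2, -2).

∂f/∂u = -8*v
∂f/∂v = -8*u - 12
∂f/∂w = 0
∇f at (-3, -2, -2) = (16, 12, 0)
∇f · n = (16)(4) + (12)(3) + (0)(1) = 100

100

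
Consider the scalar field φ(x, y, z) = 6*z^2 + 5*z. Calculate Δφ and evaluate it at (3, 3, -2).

12

∂²φ/∂x² = 0
∂²φ/∂y² = 0
∂²φ/∂z² = 12
∇²φ = 12
At (3, 3, -2): 12.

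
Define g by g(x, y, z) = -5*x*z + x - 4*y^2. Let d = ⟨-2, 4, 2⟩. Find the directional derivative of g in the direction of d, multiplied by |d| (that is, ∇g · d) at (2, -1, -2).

-10

∂g/∂x = -5*z + 1
∂g/∂y = -8*y
∂g/∂z = -5*x
∇g at (2, -1, -2) = (11, 8, -10)
∇g · d = (11)(-2) + (8)(4) + (-10)(2) = -10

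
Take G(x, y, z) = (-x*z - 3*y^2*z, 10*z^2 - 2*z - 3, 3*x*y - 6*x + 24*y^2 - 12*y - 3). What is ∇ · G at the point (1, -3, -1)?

1

∂G₁/∂x = -z
∂G₂/∂y = 0
∂G₃/∂z = 0
∇·G = -z
At (1, -3, -1): 1.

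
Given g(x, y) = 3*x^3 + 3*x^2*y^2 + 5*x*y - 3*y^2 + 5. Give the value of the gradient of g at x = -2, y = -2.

(-22, -46)

∂g/∂x = 9*x^2 + 6*x*y^2 + 5*y
∂g/∂y = 6*x^2*y + 5*x - 6*y
∇g = (9*x^2 + 6*x*y^2 + 5*y, 6*x^2*y + 5*x - 6*y)
At (-2, -2): (-22, -46).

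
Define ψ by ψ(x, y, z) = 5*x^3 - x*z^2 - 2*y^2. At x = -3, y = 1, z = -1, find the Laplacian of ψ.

∂²ψ/∂x² = 30*x
∂²ψ/∂y² = -4
∂²ψ/∂z² = -2*x
∇²ψ = 28*x - 4
At (-3, 1, -1): -88.

-88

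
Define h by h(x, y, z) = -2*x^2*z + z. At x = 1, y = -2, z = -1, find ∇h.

∂h/∂x = -4*x*z
∂h/∂y = 0
∂h/∂z = -2*x^2 + 1
∇h = (-4*x*z, 0, -2*x^2 + 1)
At (1, -2, -1): (4, 0, -1).

(4, 0, -1)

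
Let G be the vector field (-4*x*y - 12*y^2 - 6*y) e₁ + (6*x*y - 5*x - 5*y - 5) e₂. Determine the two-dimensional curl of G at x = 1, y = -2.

∂G₂/∂x = 6*y - 5
∂G₁/∂y = -4*x - 24*y - 6
Scalar curl = 4*x + 30*y + 1
At (1, -2): -55.

-55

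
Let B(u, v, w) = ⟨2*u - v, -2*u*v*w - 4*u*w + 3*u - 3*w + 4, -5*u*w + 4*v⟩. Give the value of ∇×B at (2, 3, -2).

(∇×B)₁ = ∂B₃/∂v − ∂B₂/∂w = 2*u*v + 4*u + 7
(∇×B)₂ = ∂B₁/∂w − ∂B₃/∂u = 5*w
(∇×B)₃ = ∂B₂/∂u − ∂B₁/∂v = -2*v*w - 4*w + 4
∇×B = (2*u*v + 4*u + 7, 5*w, -2*v*w - 4*w + 4)
At (2, 3, -2): (27, -10, 24).

(27, -10, 24)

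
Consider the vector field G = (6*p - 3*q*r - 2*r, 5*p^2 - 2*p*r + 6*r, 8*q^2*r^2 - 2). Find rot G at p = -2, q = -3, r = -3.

(-442, 7, -23)

(∇×G)₁ = ∂G₃/∂q − ∂G₂/∂r = 2*p + 16*q*r^2 - 6
(∇×G)₂ = ∂G₁/∂r − ∂G₃/∂p = -3*q - 2
(∇×G)₃ = ∂G₂/∂p − ∂G₁/∂q = 10*p + r
∇×G = (2*p + 16*q*r^2 - 6, -3*q - 2, 10*p + r)
At (-2, -3, -3): (-442, 7, -23).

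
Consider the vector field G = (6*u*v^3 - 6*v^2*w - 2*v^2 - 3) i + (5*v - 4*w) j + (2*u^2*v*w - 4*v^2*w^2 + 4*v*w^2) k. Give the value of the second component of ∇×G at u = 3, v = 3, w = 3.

(∇×G)_2 = ∂G₁/∂w − ∂G₃/∂u
= -6*v^2 − (4*u*v*w)
= -4*u*v*w - 6*v^2
At (3, 3, 3): -162.

-162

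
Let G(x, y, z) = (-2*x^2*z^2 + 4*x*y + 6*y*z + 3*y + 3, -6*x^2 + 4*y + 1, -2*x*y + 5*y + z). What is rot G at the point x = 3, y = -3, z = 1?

(∇×G)₁ = ∂G₃/∂y − ∂G₂/∂z = -2*x + 5
(∇×G)₂ = ∂G₁/∂z − ∂G₃/∂x = -4*x^2*z + 8*y
(∇×G)₃ = ∂G₂/∂x − ∂G₁/∂y = -16*x - 6*z - 3
∇×G = (-2*x + 5, -4*x^2*z + 8*y, -16*x - 6*z - 3)
At (3, -3, 1): (-1, -60, -57).

(-1, -60, -57)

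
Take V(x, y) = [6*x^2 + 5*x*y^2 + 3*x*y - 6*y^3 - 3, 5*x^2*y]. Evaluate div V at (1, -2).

∂V₁/∂x = 12*x + 5*y^2 + 3*y
∂V₂/∂y = 5*x^2
∇·V = 5*x^2 + 12*x + 5*y^2 + 3*y
At (1, -2): 31.

31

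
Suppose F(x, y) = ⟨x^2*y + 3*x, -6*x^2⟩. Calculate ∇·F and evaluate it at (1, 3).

9

∂F₁/∂x = 2*x*y + 3
∂F₂/∂y = 0
∇·F = 2*x*y + 3
At (1, 3): 9.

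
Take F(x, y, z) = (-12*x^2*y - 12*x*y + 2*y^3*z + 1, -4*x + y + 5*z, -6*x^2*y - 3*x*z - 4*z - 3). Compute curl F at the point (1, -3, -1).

(-11, -93, 74)

(∇×F)₁ = ∂F₃/∂y − ∂F₂/∂z = -6*x^2 - 5
(∇×F)₂ = ∂F₁/∂z − ∂F₃/∂x = 12*x*y + 2*y^3 + 3*z
(∇×F)₃ = ∂F₂/∂x − ∂F₁/∂y = 12*x^2 + 12*x - 6*y^2*z - 4
∇×F = (-6*x^2 - 5, 12*x*y + 2*y^3 + 3*z, 12*x^2 + 12*x - 6*y^2*z - 4)
At (1, -3, -1): (-11, -93, 74).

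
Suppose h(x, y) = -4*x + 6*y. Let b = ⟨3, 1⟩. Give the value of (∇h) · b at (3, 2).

∂h/∂x = -4
∂h/∂y = 6
∇h at (3, 2) = (-4, 6)
∇h · b = (-4)(3) + (6)(1) = -6

-6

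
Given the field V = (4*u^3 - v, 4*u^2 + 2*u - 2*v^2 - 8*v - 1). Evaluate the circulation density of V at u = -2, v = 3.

∂V₂/∂u = 8*u + 2
∂V₁/∂v = -1
Scalar curl = 8*u + 3
At (-2, 3): -13.

-13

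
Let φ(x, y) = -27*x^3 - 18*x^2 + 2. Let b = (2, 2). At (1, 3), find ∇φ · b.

∂φ/∂x = -81*x^2 - 36*x
∂φ/∂y = 0
∇φ at (1, 3) = (-117, 0)
∇φ · b = (-117)(2) + (0)(2) = -234

-234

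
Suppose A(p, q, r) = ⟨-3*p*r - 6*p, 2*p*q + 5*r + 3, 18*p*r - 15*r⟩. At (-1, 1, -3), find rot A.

(-5, 57, 2)

(∇×A)₁ = ∂A₃/∂q − ∂A₂/∂r = -5
(∇×A)₂ = ∂A₁/∂r − ∂A₃/∂p = -3*p - 18*r
(∇×A)₃ = ∂A₂/∂p − ∂A₁/∂q = 2*q
∇×A = (-5, -3*p - 18*r, 2*q)
At (-1, 1, -3): (-5, 57, 2).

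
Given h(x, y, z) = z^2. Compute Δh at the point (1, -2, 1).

2

∂²h/∂x² = 0
∂²h/∂y² = 0
∂²h/∂z² = 2
∇²h = 2
At (1, -2, 1): 2.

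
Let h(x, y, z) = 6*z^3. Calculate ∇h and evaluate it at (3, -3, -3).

(0, 0, 162)

∂h/∂x = 0
∂h/∂y = 0
∂h/∂z = 18*z^2
∇h = (0, 0, 18*z^2)
At (3, -3, -3): (0, 0, 162).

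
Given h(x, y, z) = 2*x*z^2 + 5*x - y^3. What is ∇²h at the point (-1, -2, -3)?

∂²h/∂x² = 0
∂²h/∂y² = -6*y
∂²h/∂z² = 4*x
∇²h = 4*x - 6*y
At (-1, -2, -3): 8.

8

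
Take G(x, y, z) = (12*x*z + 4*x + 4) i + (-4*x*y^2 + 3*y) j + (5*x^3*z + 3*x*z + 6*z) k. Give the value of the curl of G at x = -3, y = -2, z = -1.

(0, 102, -16)

(∇×G)₁ = ∂G₃/∂y − ∂G₂/∂z = 0
(∇×G)₂ = ∂G₁/∂z − ∂G₃/∂x = -15*x^2*z + 12*x - 3*z
(∇×G)₃ = ∂G₂/∂x − ∂G₁/∂y = -4*y^2
∇×G = (0, -15*x^2*z + 12*x - 3*z, -4*y^2)
At (-3, -2, -1): (0, 102, -16).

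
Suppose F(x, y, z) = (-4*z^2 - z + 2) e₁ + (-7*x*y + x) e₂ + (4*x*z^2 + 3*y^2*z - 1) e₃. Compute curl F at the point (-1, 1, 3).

(∇×F)₁ = ∂F₃/∂y − ∂F₂/∂z = 6*y*z
(∇×F)₂ = ∂F₁/∂z − ∂F₃/∂x = -4*z^2 - 8*z - 1
(∇×F)₃ = ∂F₂/∂x − ∂F₁/∂y = -7*y + 1
∇×F = (6*y*z, -4*z^2 - 8*z - 1, -7*y + 1)
At (-1, 1, 3): (18, -61, -6).

(18, -61, -6)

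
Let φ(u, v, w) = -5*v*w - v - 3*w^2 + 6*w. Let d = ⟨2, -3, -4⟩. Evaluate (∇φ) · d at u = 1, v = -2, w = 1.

-22

∂φ/∂u = 0
∂φ/∂v = -5*w - 1
∂φ/∂w = -5*v - 6*w + 6
∇φ at (1, -2, 1) = (0, -6, 10)
∇φ · d = (0)(2) + (-6)(-3) + (10)(-4) = -22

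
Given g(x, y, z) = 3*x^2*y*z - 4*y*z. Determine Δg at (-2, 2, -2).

∂²g/∂x² = 6*y*z
∂²g/∂y² = 0
∂²g/∂z² = 0
∇²g = 6*y*z
At (-2, 2, -2): -24.

-24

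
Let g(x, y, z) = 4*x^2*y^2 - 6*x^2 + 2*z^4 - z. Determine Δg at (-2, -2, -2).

∂²g/∂x² = 4*(2*y^2 - 3)
∂²g/∂y² = 8*x^2
∂²g/∂z² = 24*z^2
∇²g = 8*x^2 + 8*y^2 + 24*z^2 - 12
At (-2, -2, -2): 148.

148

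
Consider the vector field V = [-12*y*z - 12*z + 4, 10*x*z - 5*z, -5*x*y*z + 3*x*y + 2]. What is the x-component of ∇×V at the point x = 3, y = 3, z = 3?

-61

(∇×V)_1 = ∂V₃/∂y − ∂V₂/∂z
= -5*x*z + 3*x − (10*x - 5)
= -5*x*z - 7*x + 5
At (3, 3, 3): -61.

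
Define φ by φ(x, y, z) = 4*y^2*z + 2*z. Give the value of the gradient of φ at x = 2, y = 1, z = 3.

(0, 24, 6)

∂φ/∂x = 0
∂φ/∂y = 8*y*z
∂φ/∂z = 4*y^2 + 2
∇φ = (0, 8*y*z, 4*y^2 + 2)
At (2, 1, 3): (0, 24, 6).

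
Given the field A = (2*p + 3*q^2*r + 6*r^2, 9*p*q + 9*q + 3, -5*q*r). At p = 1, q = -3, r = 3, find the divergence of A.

∂A₁/∂p = 2
∂A₂/∂q = 9*p + 9
∂A₃/∂r = -5*q
∇·A = 9*p - 5*q + 11
At (1, -3, 3): 35.

35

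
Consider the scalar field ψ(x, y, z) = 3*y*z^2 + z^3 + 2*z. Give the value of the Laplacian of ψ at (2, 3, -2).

∂²ψ/∂x² = 0
∂²ψ/∂y² = 0
∂²ψ/∂z² = 6*(y + z)
∇²ψ = 6*y + 6*z
At (2, 3, -2): 6.

6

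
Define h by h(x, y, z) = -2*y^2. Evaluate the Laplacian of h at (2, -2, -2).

-4

∂²h/∂x² = 0
∂²h/∂y² = -4
∂²h/∂z² = 0
∇²h = -4
At (2, -2, -2): -4.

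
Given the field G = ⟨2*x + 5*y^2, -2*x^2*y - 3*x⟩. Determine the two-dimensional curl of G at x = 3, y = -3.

63

∂G₂/∂x = -4*x*y - 3
∂G₁/∂y = 10*y
Scalar curl = -4*x*y - 10*y - 3
At (3, -3): 63.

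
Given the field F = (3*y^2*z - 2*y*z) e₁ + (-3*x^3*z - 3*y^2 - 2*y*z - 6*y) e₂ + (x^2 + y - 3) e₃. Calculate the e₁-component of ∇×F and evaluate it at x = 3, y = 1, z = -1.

(∇×F)_1 = ∂F₃/∂y − ∂F₂/∂z
= 1 − (-3*x^3 - 2*y)
= 3*x^3 + 2*y + 1
At (3, 1, -1): 84.

84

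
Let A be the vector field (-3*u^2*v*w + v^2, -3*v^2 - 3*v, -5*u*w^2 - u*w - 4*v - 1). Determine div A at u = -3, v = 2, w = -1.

-78

∂A₁/∂u = -6*u*v*w
∂A₂/∂v = -6*v - 3
∂A₃/∂w = -10*u*w - u
∇·A = -6*u*v*w - 10*u*w - u - 6*v - 3
At (-3, 2, -1): -78.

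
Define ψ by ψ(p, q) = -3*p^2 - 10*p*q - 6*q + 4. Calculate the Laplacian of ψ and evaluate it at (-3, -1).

∂²ψ/∂p² = -6
∂²ψ/∂q² = 0
∇²ψ = -6
At (-3, -1): -6.

-6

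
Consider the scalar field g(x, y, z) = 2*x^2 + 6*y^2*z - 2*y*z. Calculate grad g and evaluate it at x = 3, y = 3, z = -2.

(12, -68, 48)

∂g/∂x = 4*x
∂g/∂y = 12*y*z - 2*z
∂g/∂z = 6*y^2 - 2*y
∇g = (4*x, 12*y*z - 2*z, 6*y^2 - 2*y)
At (3, 3, -2): (12, -68, 48).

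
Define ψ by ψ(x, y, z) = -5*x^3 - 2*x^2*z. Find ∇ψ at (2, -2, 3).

∂ψ/∂x = -15*x^2 - 4*x*z
∂ψ/∂y = 0
∂ψ/∂z = -2*x^2
∇ψ = (-15*x^2 - 4*x*z, 0, -2*x^2)
At (2, -2, 3): (-84, 0, -8).

(-84, 0, -8)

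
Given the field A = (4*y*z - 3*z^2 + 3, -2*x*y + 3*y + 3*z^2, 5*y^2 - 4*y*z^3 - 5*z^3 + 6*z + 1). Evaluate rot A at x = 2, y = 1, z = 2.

(-34, -8, -10)

(∇×A)₁ = ∂A₃/∂y − ∂A₂/∂z = 10*y - 4*z^3 - 6*z
(∇×A)₂ = ∂A₁/∂z − ∂A₃/∂x = 4*y - 6*z
(∇×A)₃ = ∂A₂/∂x − ∂A₁/∂y = -2*y - 4*z
∇×A = (10*y - 4*z^3 - 6*z, 4*y - 6*z, -2*y - 4*z)
At (2, 1, 2): (-34, -8, -10).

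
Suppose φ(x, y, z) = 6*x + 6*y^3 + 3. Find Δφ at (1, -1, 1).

-36

∂²φ/∂x² = 0
∂²φ/∂y² = 36*y
∂²φ/∂z² = 0
∇²φ = 36*y
At (1, -1, 1): -36.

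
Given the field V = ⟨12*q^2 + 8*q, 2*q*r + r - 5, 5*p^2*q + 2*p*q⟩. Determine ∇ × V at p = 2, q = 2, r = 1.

(∇×V)₁ = ∂V₃/∂q − ∂V₂/∂r = 5*p^2 + 2*p - 2*q - 1
(∇×V)₂ = ∂V₁/∂r − ∂V₃/∂p = -10*p*q - 2*q
(∇×V)₃ = ∂V₂/∂p − ∂V₁/∂q = -24*q - 8
∇×V = (5*p^2 + 2*p - 2*q - 1, -10*p*q - 2*q, -24*q - 8)
At (2, 2, 1): (19, -44, -56).

(19, -44, -56)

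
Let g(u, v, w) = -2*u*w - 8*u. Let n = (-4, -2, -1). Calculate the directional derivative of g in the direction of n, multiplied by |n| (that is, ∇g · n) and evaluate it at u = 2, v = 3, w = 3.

∂g/∂u = -2*w - 8
∂g/∂v = 0
∂g/∂w = -2*u
∇g at (2, 3, 3) = (-14, 0, -4)
∇g · n = (-14)(-4) + (0)(-2) + (-4)(-1) = 60

60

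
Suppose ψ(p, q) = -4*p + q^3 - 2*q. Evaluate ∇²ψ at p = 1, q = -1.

∂²ψ/∂p² = 0
∂²ψ/∂q² = 6*q
∇²ψ = 6*q
At (1, -1): -6.

-6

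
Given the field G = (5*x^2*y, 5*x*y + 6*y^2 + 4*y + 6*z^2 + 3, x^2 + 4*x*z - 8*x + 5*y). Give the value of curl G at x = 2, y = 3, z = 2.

(-19, -4, -5)

(∇×G)₁ = ∂G₃/∂y − ∂G₂/∂z = -12*z + 5
(∇×G)₂ = ∂G₁/∂z − ∂G₃/∂x = -2*x - 4*z + 8
(∇×G)₃ = ∂G₂/∂x − ∂G₁/∂y = -5*x^2 + 5*y
∇×G = (-12*z + 5, -2*x - 4*z + 8, -5*x^2 + 5*y)
At (2, 3, 2): (-19, -4, -5).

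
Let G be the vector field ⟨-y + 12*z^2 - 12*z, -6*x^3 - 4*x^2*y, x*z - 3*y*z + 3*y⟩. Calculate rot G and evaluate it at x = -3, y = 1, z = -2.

(9, -58, -137)

(∇×G)₁ = ∂G₃/∂y − ∂G₂/∂z = -3*z + 3
(∇×G)₂ = ∂G₁/∂z − ∂G₃/∂x = 23*z - 12
(∇×G)₃ = ∂G₂/∂x − ∂G₁/∂y = -18*x^2 - 8*x*y + 1
∇×G = (-3*z + 3, 23*z - 12, -18*x^2 - 8*x*y + 1)
At (-3, 1, -2): (9, -58, -137).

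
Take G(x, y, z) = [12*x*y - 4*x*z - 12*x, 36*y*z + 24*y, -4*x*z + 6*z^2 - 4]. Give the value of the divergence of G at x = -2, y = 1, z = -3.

∂G₁/∂x = 12*y - 4*z - 12
∂G₂/∂y = 36*z + 24
∂G₃/∂z = -4*x + 12*z
∇·G = -4*x + 12*y + 44*z + 12
At (-2, 1, -3): -100.

-100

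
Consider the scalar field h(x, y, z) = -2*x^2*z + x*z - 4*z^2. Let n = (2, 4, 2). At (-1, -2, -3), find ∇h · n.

12

∂h/∂x = -4*x*z + z
∂h/∂y = 0
∂h/∂z = -2*x^2 + x - 8*z
∇h at (-1, -2, -3) = (-15, 0, 21)
∇h · n = (-15)(2) + (0)(4) + (21)(2) = 12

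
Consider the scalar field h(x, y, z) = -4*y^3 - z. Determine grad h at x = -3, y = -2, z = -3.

∂h/∂x = 0
∂h/∂y = -12*y^2
∂h/∂z = -1
∇h = (0, -12*y^2, -1)
At (-3, -2, -3): (0, -48, -1).

(0, -48, -1)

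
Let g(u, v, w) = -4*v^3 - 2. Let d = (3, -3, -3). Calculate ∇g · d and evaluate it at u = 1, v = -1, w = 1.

∂g/∂u = 0
∂g/∂v = -12*v^2
∂g/∂w = 0
∇g at (1, -1, 1) = (0, -12, 0)
∇g · d = (0)(3) + (-12)(-3) + (0)(-3) = 36

36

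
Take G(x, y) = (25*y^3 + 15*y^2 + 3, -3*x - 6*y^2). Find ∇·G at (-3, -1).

∂G₁/∂x = 0
∂G₂/∂y = -12*y
∇·G = -12*y
At (-3, -1): 12.

12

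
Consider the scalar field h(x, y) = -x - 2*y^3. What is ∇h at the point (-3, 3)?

(-1, -54)

∂h/∂x = -1
∂h/∂y = -6*y^2
∇h = (-1, -6*y^2)
At (-3, 3): (-1, -54).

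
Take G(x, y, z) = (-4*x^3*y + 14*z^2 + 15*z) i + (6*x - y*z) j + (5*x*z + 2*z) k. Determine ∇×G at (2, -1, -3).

(-1, -54, 38)

(∇×G)₁ = ∂G₃/∂y − ∂G₂/∂z = y
(∇×G)₂ = ∂G₁/∂z − ∂G₃/∂x = 23*z + 15
(∇×G)₃ = ∂G₂/∂x − ∂G₁/∂y = 4*x^3 + 6
∇×G = (y, 23*z + 15, 4*x^3 + 6)
At (2, -1, -3): (-1, -54, 38).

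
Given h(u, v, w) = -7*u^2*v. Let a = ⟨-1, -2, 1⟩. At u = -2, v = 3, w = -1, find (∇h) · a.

-28

∂h/∂u = -14*u*v
∂h/∂v = -7*u^2
∂h/∂w = 0
∇h at (-2, 3, -1) = (84, -28, 0)
∇h · a = (84)(-1) + (-28)(-2) + (0)(1) = -28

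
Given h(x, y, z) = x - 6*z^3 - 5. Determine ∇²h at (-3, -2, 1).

∂²h/∂x² = 0
∂²h/∂y² = 0
∂²h/∂z² = -36*z
∇²h = -36*z
At (-3, -2, 1): -36.

-36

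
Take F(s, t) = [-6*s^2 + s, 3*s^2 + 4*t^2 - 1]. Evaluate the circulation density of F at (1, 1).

6

∂F₂/∂s = 6*s
∂F₁/∂t = 0
Scalar curl = 6*s
At (1, 1): 6.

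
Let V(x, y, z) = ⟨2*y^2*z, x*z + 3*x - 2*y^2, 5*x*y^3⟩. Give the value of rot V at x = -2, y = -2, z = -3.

(-118, 48, -24)

(∇×V)₁ = ∂V₃/∂y − ∂V₂/∂z = 15*x*y^2 - x
(∇×V)₂ = ∂V₁/∂z − ∂V₃/∂x = -5*y^3 + 2*y^2
(∇×V)₃ = ∂V₂/∂x − ∂V₁/∂y = -4*y*z + z + 3
∇×V = (15*x*y^2 - x, -5*y^3 + 2*y^2, -4*y*z + z + 3)
At (-2, -2, -3): (-118, 48, -24).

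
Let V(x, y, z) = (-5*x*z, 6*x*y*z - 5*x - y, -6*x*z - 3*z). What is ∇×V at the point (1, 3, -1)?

(-18, -11, -23)

(∇×V)₁ = ∂V₃/∂y − ∂V₂/∂z = -6*x*y
(∇×V)₂ = ∂V₁/∂z − ∂V₃/∂x = -5*x + 6*z
(∇×V)₃ = ∂V₂/∂x − ∂V₁/∂y = 6*y*z - 5
∇×V = (-6*x*y, -5*x + 6*z, 6*y*z - 5)
At (1, 3, -1): (-18, -11, -23).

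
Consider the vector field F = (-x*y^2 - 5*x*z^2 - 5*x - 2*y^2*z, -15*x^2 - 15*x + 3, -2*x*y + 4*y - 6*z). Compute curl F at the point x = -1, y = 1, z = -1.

(∇×F)₁ = ∂F₃/∂y − ∂F₂/∂z = -2*x + 4
(∇×F)₂ = ∂F₁/∂z − ∂F₃/∂x = -10*x*z - 2*y^2 + 2*y
(∇×F)₃ = ∂F₂/∂x − ∂F₁/∂y = 2*x*y - 30*x + 4*y*z - 15
∇×F = (-2*x + 4, -10*x*z - 2*y^2 + 2*y, 2*x*y - 30*x + 4*y*z - 15)
At (-1, 1, -1): (6, -10, 9).

(6, -10, 9)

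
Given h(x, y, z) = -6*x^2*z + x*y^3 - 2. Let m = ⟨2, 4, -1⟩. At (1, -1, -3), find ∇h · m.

88

∂h/∂x = -12*x*z + y^3
∂h/∂y = 3*x*y^2
∂h/∂z = -6*x^2
∇h at (1, -1, -3) = (35, 3, -6)
∇h · m = (35)(2) + (3)(4) + (-6)(-1) = 88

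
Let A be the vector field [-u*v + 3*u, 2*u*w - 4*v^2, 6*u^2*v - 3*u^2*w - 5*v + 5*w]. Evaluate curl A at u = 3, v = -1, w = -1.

(43, 18, 1)

(∇×A)₁ = ∂A₃/∂v − ∂A₂/∂w = 6*u^2 - 2*u - 5
(∇×A)₂ = ∂A₁/∂w − ∂A₃/∂u = -12*u*v + 6*u*w
(∇×A)₃ = ∂A₂/∂u − ∂A₁/∂v = u + 2*w
∇×A = (6*u^2 - 2*u - 5, -12*u*v + 6*u*w, u + 2*w)
At (3, -1, -1): (43, 18, 1).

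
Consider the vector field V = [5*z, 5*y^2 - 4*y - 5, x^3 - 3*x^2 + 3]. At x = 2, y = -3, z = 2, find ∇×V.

(∇×V)₁ = ∂V₃/∂y − ∂V₂/∂z = 0
(∇×V)₂ = ∂V₁/∂z − ∂V₃/∂x = -3*x^2 + 6*x + 5
(∇×V)₃ = ∂V₂/∂x − ∂V₁/∂y = 0
∇×V = (0, -3*x^2 + 6*x + 5, 0)
At (2, -3, 2): (0, 5, 0).

(0, 5, 0)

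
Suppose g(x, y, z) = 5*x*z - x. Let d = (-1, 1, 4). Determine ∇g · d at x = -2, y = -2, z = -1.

∂g/∂x = 5*z - 1
∂g/∂y = 0
∂g/∂z = 5*x
∇g at (-2, -2, -1) = (-6, 0, -10)
∇g · d = (-6)(-1) + (0)(1) + (-10)(4) = -34

-34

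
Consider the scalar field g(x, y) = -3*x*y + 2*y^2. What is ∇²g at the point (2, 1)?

4

∂²g/∂x² = 0
∂²g/∂y² = 4
∇²g = 4
At (2, 1): 4.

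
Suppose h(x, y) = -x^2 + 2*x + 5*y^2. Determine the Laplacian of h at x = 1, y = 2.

8

∂²h/∂x² = -2
∂²h/∂y² = 10
∇²h = 8
At (1, 2): 8.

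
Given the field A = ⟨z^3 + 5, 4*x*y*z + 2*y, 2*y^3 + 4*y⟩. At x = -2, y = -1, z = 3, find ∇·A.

-22

∂A₁/∂x = 0
∂A₂/∂y = 4*x*z + 2
∂A₃/∂z = 0
∇·A = 4*x*z + 2
At (-2, -1, 3): -22.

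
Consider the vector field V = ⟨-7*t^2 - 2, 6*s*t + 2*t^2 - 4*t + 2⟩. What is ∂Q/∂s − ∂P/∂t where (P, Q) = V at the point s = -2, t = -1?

-20

∂V₂/∂s = 6*t
∂V₁/∂t = -14*t
Scalar curl = 20*t
At (-2, -1): -20.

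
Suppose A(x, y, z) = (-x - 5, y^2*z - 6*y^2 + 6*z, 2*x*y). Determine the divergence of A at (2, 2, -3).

-37

∂A₁/∂x = -1
∂A₂/∂y = 2*y*z - 12*y
∂A₃/∂z = 0
∇·A = 2*y*z - 12*y - 1
At (2, 2, -3): -37.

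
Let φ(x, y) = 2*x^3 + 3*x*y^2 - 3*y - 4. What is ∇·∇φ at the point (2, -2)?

36

∂²φ/∂x² = 12*x
∂²φ/∂y² = 6*x
∇²φ = 18*x
At (2, -2): 36.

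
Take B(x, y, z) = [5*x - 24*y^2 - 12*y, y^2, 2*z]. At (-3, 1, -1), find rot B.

(0, 0, 60)

(∇×B)₁ = ∂B₃/∂y − ∂B₂/∂z = 0
(∇×B)₂ = ∂B₁/∂z − ∂B₃/∂x = 0
(∇×B)₃ = ∂B₂/∂x − ∂B₁/∂y = 48*y + 12
∇×B = (0, 0, 48*y + 12)
At (-3, 1, -1): (0, 0, 60).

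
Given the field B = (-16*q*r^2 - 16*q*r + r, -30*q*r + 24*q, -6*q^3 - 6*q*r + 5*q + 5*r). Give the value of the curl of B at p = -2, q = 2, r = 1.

(-13, -95, 32)

(∇×B)₁ = ∂B₃/∂q − ∂B₂/∂r = -18*q^2 + 30*q - 6*r + 5
(∇×B)₂ = ∂B₁/∂r − ∂B₃/∂p = -32*q*r - 16*q + 1
(∇×B)₃ = ∂B₂/∂p − ∂B₁/∂q = 16*r^2 + 16*r
∇×B = (-18*q^2 + 30*q - 6*r + 5, -32*q*r - 16*q + 1, 16*r^2 + 16*r)
At (-2, 2, 1): (-13, -95, 32).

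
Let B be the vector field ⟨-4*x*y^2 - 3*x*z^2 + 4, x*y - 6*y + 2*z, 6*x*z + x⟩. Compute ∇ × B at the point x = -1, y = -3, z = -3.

(-2, -1, 21)

(∇×B)₁ = ∂B₃/∂y − ∂B₂/∂z = -2
(∇×B)₂ = ∂B₁/∂z − ∂B₃/∂x = -6*x*z - 6*z - 1
(∇×B)₃ = ∂B₂/∂x − ∂B₁/∂y = 8*x*y + y
∇×B = (-2, -6*x*z - 6*z - 1, 8*x*y + y)
At (-1, -3, -3): (-2, -1, 21).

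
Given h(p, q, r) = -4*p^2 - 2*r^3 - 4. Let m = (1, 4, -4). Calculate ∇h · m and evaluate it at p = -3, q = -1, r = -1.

48

∂h/∂p = -8*p
∂h/∂q = 0
∂h/∂r = -6*r^2
∇h at (-3, -1, -1) = (24, 0, -6)
∇h · m = (24)(1) + (0)(4) + (-6)(-4) = 48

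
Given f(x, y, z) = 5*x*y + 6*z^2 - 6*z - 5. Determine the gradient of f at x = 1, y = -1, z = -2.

∂f/∂x = 5*y
∂f/∂y = 5*x
∂f/∂z = 12*z - 6
∇f = (5*y, 5*x, 12*z - 6)
At (1, -1, -2): (-5, 5, -30).

(-5, 5, -30)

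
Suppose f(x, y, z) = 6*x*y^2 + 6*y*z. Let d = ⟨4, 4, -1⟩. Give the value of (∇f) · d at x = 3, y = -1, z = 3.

∂f/∂x = 6*y^2
∂f/∂y = 12*x*y + 6*z
∂f/∂z = 6*y
∇f at (3, -1, 3) = (6, -18, -6)
∇f · d = (6)(4) + (-18)(4) + (-6)(-1) = -42

-42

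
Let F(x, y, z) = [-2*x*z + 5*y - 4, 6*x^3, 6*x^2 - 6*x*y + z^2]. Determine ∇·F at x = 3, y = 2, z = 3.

0

∂F₁/∂x = -2*z
∂F₂/∂y = 0
∂F₃/∂z = 2*z
∇·F = 0
At (3, 2, 3): 0.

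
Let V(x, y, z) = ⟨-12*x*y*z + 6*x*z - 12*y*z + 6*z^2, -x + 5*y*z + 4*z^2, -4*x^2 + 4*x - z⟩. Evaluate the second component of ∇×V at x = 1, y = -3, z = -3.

46

(∇×V)_2 = ∂V₁/∂z − ∂V₃/∂x
= -12*x*y + 6*x - 12*y + 12*z − (-8*x + 4)
= -12*x*y + 14*x - 12*y + 12*z - 4
At (1, -3, -3): 46.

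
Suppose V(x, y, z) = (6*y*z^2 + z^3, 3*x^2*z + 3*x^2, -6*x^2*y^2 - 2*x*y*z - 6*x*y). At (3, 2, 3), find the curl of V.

(∇×V)₁ = ∂V₃/∂y − ∂V₂/∂z = -12*x^2*y - 3*x^2 - 2*x*z - 6*x
(∇×V)₂ = ∂V₁/∂z − ∂V₃/∂x = 12*x*y^2 + 14*y*z + 6*y + 3*z^2
(∇×V)₃ = ∂V₂/∂x − ∂V₁/∂y = 6*x*z + 6*x - 6*z^2
∇×V = (-12*x^2*y - 3*x^2 - 2*x*z - 6*x, 12*x*y^2 + 14*y*z + 6*y + 3*z^2, 6*x*z + 6*x - 6*z^2)
At (3, 2, 3): (-279, 267, 18).

(-279, 267, 18)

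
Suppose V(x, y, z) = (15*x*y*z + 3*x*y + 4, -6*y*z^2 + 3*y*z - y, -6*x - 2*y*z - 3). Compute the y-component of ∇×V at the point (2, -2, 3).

(∇×V)_2 = ∂V₁/∂z − ∂V₃/∂x
= 15*x*y − (-6)
= 15*x*y + 6
At (2, -2, 3): -54.

-54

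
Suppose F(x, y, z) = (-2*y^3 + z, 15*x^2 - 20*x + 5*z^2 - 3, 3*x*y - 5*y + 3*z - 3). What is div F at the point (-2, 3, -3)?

∂F₁/∂x = 0
∂F₂/∂y = 0
∂F₃/∂z = 3
∇·F = 3
At (-2, 3, -3): 3.

3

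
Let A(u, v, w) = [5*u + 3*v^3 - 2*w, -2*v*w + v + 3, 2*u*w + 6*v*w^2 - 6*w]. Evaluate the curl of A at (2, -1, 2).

(22, -6, -9)

(∇×A)₁ = ∂A₃/∂v − ∂A₂/∂w = 2*v + 6*w^2
(∇×A)₂ = ∂A₁/∂w − ∂A₃/∂u = -2*w - 2
(∇×A)₃ = ∂A₂/∂u − ∂A₁/∂v = -9*v^2
∇×A = (2*v + 6*w^2, -2*w - 2, -9*v^2)
At (2, -1, 2): (22, -6, -9).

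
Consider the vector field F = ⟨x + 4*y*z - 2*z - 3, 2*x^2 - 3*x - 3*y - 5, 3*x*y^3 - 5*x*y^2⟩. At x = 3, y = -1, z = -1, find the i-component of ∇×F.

(∇×F)_1 = ∂F₃/∂y − ∂F₂/∂z
= 9*x*y^2 - 10*x*y − (0)
= 9*x*y^2 - 10*x*y
At (3, -1, -1): 57.

57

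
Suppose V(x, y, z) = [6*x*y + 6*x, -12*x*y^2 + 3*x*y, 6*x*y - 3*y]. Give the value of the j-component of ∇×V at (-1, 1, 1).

(∇×V)_2 = ∂V₁/∂z − ∂V₃/∂x
= 0 − (6*y)
= -6*y
At (-1, 1, 1): -6.

-6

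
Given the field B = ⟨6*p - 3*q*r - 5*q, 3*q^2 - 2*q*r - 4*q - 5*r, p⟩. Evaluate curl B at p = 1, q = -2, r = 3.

(∇×B)₁ = ∂B₃/∂q − ∂B₂/∂r = 2*q + 5
(∇×B)₂ = ∂B₁/∂r − ∂B₃/∂p = -3*q - 1
(∇×B)₃ = ∂B₂/∂p − ∂B₁/∂q = 3*r + 5
∇×B = (2*q + 5, -3*q - 1, 3*r + 5)
At (1, -2, 3): (1, 5, 14).

(1, 5, 14)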